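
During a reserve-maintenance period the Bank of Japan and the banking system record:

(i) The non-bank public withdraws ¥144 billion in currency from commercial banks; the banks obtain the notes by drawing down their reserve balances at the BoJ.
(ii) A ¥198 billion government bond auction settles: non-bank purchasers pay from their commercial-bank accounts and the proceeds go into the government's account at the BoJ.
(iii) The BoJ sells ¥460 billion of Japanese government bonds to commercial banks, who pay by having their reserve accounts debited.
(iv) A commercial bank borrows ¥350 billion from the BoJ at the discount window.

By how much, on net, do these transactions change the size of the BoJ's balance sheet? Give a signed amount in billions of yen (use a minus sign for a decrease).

-¥110 billion

BoJ balance sheet:
  Assets:      Securities −¥460B, Loans to banks +¥350B
  Liabilities: Bank reserves −¥452B, Currency in circulation +¥144B, Government deposits +¥198B
Commercial banking system:
  Assets:      Reserves at CB −¥452B, Securities +¥460B
  Liabilities: Checkable deposits −¥342B, Borrowings from CB +¥350B
Change in total BoJ assets = -¥110 billion.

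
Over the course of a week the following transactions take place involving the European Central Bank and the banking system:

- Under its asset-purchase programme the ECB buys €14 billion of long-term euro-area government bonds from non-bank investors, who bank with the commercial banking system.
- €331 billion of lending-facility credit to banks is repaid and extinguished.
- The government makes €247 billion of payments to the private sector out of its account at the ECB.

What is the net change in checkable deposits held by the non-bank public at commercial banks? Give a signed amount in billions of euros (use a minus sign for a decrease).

Asset purchase (from non-banks) €14 billion: non-bank counterparties' bank balances rise → +€14B.
Discount-window repayment €331 billion: the counterparty is a bank, so public deposits are unchanged → 0.
Government spending €247 billion: non-bank counterparties' bank balances rise → +€247B.
Net: 14 + 0 + 247 = +€261 billion.

+€261 billion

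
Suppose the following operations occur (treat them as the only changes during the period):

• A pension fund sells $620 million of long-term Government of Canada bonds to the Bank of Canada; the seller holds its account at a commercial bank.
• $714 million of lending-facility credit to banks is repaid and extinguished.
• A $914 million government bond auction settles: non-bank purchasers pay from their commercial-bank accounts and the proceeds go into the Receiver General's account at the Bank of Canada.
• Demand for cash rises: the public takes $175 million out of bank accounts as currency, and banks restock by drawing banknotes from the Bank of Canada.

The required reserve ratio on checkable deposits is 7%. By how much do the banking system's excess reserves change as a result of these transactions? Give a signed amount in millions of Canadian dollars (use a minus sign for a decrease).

-$1150.17 million

Asset purchase (from non-banks) $620 million: reserves +$620M, deposits +$620M.
Discount-window repayment $714 million: reserves −$714M, deposits 0.
Government account inflow $914 million: reserves −$914M, deposits −$914M.
Currency withdrawal $175 million: reserves −$175M, deposits −$175M.
Totals: Δreserves = −$1183M, Δdeposits = −$469M.
Δrequired reserves = 7% × −$469M = −$32.83M.
Δexcess reserves = Δreserves − Δrequired = −$1183M − (−$32.83M) = -$1150.17 million.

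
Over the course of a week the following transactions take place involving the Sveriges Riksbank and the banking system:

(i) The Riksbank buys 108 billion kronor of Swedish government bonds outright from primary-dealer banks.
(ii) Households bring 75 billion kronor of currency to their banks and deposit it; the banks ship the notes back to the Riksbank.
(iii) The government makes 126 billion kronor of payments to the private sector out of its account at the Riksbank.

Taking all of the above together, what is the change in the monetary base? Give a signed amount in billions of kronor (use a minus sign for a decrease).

+234 billion

OMO purchase (from banks) 108 billion kronor: Riksbank balance sheet expands → +108B.
Currency deposit 75 billion kronor: just a shift between currency and reserves — both are base money → 0.
Government spending 126 billion kronor: a non-base liability converts back to reserves → +126B.
Net: 108 + 0 + 126 = +234 billion.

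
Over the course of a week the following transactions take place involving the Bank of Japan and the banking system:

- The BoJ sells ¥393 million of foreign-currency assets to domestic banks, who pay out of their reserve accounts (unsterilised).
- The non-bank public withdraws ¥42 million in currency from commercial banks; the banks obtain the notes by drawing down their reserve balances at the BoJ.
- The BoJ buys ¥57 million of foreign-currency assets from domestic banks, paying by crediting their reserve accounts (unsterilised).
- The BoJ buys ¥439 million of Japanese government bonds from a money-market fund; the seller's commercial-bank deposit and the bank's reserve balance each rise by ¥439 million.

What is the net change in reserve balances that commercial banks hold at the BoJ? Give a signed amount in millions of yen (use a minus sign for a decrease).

+¥61 million

BoJ balance sheet:
  Assets:      Securities +¥439M, Foreign assets −¥336M
  Liabilities: Bank reserves +¥61M, Currency in circulation +¥42M
Commercial banking system:
  Assets:      Reserves at CB +¥61M, Foreign assets +¥336M
  Liabilities: Checkable deposits +¥397M
So the change in reserve balances that commercial banks hold at the BoJ is +¥61 million.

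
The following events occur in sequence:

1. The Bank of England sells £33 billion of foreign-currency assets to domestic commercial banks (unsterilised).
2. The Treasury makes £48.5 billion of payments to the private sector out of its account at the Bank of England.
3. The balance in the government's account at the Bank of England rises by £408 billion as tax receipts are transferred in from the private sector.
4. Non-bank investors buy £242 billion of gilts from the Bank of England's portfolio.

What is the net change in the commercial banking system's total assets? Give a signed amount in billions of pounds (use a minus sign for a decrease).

FX sale £33 billion: just an asset swap on bank balance sheets → 0.
Government spending £48.5 billion: bank balance sheets expand → +£48.5B.
Government account inflow £408 billion: bank balance sheets shrink → −£408B.
Asset sale (to non-banks) £242 billion: bank balance sheets shrink → −£242B.
Net: 0 + 48.5 − 408 − 242 = -£601.5 billion.

-£601.5 billion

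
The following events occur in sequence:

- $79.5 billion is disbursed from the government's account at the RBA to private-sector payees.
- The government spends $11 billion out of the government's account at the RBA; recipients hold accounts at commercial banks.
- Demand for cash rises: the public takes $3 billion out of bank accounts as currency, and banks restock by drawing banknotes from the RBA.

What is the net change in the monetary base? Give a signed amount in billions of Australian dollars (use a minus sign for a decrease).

RBA balance sheet:
  Assets:      no change
  Liabilities: Bank reserves +$87.5B, Currency in circulation +$3B, Government deposits −$90.5B
Monetary base = currency + reserves: +$3B + (+$87.5B) = +$90.5 billion.

+$90.5 billion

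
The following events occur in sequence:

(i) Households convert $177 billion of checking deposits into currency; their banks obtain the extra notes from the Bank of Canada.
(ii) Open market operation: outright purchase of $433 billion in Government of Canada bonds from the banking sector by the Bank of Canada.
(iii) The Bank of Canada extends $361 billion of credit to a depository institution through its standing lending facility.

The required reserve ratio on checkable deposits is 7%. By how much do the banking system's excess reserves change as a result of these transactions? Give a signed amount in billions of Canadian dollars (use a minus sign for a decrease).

+$629.39 billion

Currency withdrawal $177 billion: reserves −$177B, deposits −$177B.
OMO purchase (from banks) $433 billion: reserves +$433B, deposits 0.
Discount-window loan $361 billion: reserves +$361B, deposits 0.
Totals: Δreserves = +$617B, Δdeposits = −$177B.
Δrequired reserves = 7% × −$177B = −$12.39B.
Δexcess reserves = Δreserves − Δrequired = +$617B − (−$12.39B) = +$629.39 billion.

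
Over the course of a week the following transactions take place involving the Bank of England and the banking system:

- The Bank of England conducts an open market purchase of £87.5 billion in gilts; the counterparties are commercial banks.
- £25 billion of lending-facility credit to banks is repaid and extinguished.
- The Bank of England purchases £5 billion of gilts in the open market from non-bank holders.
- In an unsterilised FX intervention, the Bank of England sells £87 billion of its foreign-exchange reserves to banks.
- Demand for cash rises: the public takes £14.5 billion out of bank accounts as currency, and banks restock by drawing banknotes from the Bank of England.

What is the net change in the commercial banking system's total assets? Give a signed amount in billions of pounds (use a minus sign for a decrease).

Bank of England balance sheet:
  Assets:      Securities +£92.5B, Loans to banks −£25B, Foreign assets −£87B
  Liabilities: Bank reserves −£34B, Currency in circulation +£14.5B
Commercial banking system:
  Assets:      Reserves at CB −£34B, Securities −£87.5B, Foreign assets +£87B
  Liabilities: Checkable deposits −£9.5B, Borrowings from CB −£25B
Change in total bank assets = -£34.5 billion.

-£34.5 billion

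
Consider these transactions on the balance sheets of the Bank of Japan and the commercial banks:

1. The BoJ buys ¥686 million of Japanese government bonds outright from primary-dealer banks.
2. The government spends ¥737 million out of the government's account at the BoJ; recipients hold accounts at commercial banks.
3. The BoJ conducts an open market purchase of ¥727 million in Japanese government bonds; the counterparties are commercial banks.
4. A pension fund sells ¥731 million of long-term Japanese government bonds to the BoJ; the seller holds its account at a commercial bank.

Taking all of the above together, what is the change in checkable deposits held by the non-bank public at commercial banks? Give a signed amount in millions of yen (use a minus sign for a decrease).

BoJ balance sheet:
  Assets:      Securities +¥2144M
  Liabilities: Bank reserves +¥2881M, Government deposits −¥737M
Commercial banking system:
  Assets:      Reserves at CB +¥2881M, Securities −¥1413M
  Liabilities: Checkable deposits +¥1468M
So the change in checkable deposits held by the non-bank public at commercial banks is +¥1468 million.

+¥1468 million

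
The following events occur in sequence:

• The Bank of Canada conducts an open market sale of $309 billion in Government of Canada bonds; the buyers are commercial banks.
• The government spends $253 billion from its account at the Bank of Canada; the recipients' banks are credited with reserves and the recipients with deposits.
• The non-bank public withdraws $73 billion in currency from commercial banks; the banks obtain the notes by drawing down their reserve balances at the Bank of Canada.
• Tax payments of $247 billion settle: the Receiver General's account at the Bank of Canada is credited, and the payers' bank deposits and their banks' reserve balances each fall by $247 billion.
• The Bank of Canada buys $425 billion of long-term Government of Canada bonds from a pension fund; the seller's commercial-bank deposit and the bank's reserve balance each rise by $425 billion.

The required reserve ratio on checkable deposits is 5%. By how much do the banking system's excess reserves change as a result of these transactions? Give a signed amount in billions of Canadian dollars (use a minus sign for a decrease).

+$31.1 billion

OMO sale (to banks) $309 billion: reserves −$309B, deposits 0.
Government spending $253 billion: reserves +$253B, deposits +$253B.
Currency withdrawal $73 billion: reserves −$73B, deposits −$73B.
Government account inflow $247 billion: reserves −$247B, deposits −$247B.
Asset purchase (from non-banks) $425 billion: reserves +$425B, deposits +$425B.
Totals: Δreserves = +$49B, Δdeposits = +$358B.
Δrequired reserves = 5% × +$358B = +$17.9B.
Δexcess reserves = Δreserves − Δrequired = +$49B − (+$17.9B) = +$31.1 billion.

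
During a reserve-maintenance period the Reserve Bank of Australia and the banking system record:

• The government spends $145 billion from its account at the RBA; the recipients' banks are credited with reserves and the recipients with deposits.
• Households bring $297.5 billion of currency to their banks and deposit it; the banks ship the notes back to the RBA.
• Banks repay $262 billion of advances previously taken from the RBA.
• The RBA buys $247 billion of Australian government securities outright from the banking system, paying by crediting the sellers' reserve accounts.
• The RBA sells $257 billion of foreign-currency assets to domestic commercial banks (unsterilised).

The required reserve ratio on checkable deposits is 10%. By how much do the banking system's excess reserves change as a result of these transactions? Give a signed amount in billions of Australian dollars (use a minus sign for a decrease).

Government spending $145 billion: reserves +$145B, deposits +$145B.
Currency deposit $297.5 billion: reserves +$297.5B, deposits +$297.5B.
Discount-window repayment $262 billion: reserves −$262B, deposits 0.
OMO purchase (from banks) $247 billion: reserves +$247B, deposits 0.
FX sale $257 billion: reserves −$257B, deposits 0.
Totals: Δreserves = +$170.5B, Δdeposits = +$442.5B.
Δrequired reserves = 10% × +$442.5B = +$44.25B.
Δexcess reserves = Δreserves − Δrequired = +$170.5B − (+$44.25B) = +$126.25 billion.

+$126.25 billion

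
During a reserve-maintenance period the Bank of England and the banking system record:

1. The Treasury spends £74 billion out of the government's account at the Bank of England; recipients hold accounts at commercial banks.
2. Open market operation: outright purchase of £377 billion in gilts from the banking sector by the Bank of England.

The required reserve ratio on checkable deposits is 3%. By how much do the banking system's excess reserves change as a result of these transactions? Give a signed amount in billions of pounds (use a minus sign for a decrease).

+£448.78 billion

Government spending £74 billion: reserves +£74B, deposits +£74B.
OMO purchase (from banks) £377 billion: reserves +£377B, deposits 0.
Totals: Δreserves = +£451B, Δdeposits = +£74B.
Δrequired reserves = 3% × +£74B = +£2.22B.
Δexcess reserves = Δreserves − Δrequired = +£451B − (+£2.22B) = +£448.78 billion.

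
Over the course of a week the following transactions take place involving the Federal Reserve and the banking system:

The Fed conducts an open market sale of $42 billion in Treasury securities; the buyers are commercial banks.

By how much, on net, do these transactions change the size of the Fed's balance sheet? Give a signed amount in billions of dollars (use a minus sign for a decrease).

-$42 billion

OMO sale (to banks) $42 billion: a Fed asset is shed → −$42B.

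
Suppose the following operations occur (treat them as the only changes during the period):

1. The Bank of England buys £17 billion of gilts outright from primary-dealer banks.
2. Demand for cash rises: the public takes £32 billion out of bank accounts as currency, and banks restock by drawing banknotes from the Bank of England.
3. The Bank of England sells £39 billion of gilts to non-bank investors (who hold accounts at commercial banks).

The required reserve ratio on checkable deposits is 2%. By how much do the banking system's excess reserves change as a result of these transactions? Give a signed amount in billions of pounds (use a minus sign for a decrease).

OMO purchase (from banks) £17 billion: reserves +£17B, deposits 0.
Currency withdrawal £32 billion: reserves −£32B, deposits −£32B.
Asset sale (to non-banks) £39 billion: reserves −£39B, deposits −£39B.
Totals: Δreserves = −£54B, Δdeposits = −£71B.
Δrequired reserves = 2% × −£71B = −£1.42B.
Δexcess reserves = Δreserves − Δrequired = −£54B − (−£1.42B) = -£52.58 billion.

-£52.58 billion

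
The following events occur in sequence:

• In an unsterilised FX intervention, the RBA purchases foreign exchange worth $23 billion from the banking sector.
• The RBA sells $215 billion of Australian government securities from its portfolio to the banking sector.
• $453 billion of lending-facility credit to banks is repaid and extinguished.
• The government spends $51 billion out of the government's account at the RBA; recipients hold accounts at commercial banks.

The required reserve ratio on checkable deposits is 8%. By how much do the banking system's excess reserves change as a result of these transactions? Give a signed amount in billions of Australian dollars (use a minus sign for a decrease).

-$598.08 billion

FX purchase $23 billion: reserves +$23B, deposits 0.
OMO sale (to banks) $215 billion: reserves −$215B, deposits 0.
Discount-window repayment $453 billion: reserves −$453B, deposits 0.
Government spending $51 billion: reserves +$51B, deposits +$51B.
Totals: Δreserves = −$594B, Δdeposits = +$51B.
Δrequired reserves = 8% × +$51B = +$4.08B.
Δexcess reserves = Δreserves − Δrequired = −$594B − (+$4.08B) = -$598.08 billion.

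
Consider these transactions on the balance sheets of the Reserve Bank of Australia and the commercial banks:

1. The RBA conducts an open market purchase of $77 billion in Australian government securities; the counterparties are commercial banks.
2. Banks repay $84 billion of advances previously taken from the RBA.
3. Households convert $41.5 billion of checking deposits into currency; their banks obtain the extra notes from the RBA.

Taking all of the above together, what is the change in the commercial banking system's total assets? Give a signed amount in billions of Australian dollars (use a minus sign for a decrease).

RBA balance sheet:
  Assets:      Securities +$77B, Loans to banks −$84B
  Liabilities: Bank reserves −$48.5B, Currency in circulation +$41.5B
Commercial banking system:
  Assets:      Reserves at CB −$48.5B, Securities −$77B
  Liabilities: Checkable deposits −$41.5B, Borrowings from CB −$84B
Change in total bank assets = -$125.5 billion.

-$125.5 billion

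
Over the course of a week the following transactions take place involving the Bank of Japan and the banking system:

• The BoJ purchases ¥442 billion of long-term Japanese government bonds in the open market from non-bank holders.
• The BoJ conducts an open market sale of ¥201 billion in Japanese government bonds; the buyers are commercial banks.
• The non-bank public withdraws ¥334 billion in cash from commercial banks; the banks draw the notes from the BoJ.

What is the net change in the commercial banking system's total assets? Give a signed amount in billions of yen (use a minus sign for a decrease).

BoJ balance sheet:
  Assets:      Securities +¥241B
  Liabilities: Bank reserves −¥93B, Currency in circulation +¥334B
Commercial banking system:
  Assets:      Reserves at CB −¥93B, Securities +¥201B
  Liabilities: Checkable deposits +¥108B
Change in total bank assets = +¥108 billion.

+¥108 billion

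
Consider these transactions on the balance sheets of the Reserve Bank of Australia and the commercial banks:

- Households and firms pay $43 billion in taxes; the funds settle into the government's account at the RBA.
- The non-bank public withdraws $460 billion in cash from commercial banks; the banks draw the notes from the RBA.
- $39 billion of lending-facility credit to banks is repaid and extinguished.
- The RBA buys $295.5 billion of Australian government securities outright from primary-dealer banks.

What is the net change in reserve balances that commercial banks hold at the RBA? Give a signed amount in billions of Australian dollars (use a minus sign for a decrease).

-$246.5 billion

RBA balance sheet:
  Assets:      Securities +$295.5B, Loans to banks −$39B
  Liabilities: Bank reserves −$246.5B, Currency in circulation +$460B, Government deposits +$43B
Commercial banking system:
  Assets:      Reserves at CB −$246.5B, Securities −$295.5B
  Liabilities: Checkable deposits −$503B, Borrowings from CB −$39B
So the change in reserve balances that commercial banks hold at the RBA is -$246.5 billion.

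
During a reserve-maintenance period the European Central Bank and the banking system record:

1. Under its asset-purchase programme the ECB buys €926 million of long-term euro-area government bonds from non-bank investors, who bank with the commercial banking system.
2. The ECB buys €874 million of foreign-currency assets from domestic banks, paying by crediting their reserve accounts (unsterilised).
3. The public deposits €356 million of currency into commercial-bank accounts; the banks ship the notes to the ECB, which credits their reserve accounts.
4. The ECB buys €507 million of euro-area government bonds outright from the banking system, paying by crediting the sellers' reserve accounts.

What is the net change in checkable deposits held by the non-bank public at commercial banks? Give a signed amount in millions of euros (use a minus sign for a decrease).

Asset purchase (from non-banks) €926 million: non-bank counterparties' bank balances rise → +€926M.
FX purchase €874 million: the counterparty is a bank, so public deposits are unchanged → 0.
Currency deposit €356 million: non-bank counterparties' bank balances rise → +€356M.
OMO purchase (from banks) €507 million: the counterparty is a bank, so public deposits are unchanged → 0.
Net: 926 + 0 + 356 + 0 = +€1282 million.

+€1282 million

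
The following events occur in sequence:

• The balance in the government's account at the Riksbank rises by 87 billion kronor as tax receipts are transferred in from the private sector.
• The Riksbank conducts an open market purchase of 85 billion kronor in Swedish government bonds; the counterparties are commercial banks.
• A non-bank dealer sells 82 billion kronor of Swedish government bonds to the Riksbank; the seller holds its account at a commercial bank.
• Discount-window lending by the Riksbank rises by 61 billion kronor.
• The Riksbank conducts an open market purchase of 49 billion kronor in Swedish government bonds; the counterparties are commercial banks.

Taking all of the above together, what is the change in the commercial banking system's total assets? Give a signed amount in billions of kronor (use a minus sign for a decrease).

+56 billion

Riksbank balance sheet:
  Assets:      Securities +216B, Loans to banks +61B
  Liabilities: Bank reserves +190B, Government deposits +87B
Commercial banking system:
  Assets:      Reserves at CB +190B, Securities −134B
  Liabilities: Checkable deposits −5B, Borrowings from CB +61B
Change in total bank assets = +56 billion.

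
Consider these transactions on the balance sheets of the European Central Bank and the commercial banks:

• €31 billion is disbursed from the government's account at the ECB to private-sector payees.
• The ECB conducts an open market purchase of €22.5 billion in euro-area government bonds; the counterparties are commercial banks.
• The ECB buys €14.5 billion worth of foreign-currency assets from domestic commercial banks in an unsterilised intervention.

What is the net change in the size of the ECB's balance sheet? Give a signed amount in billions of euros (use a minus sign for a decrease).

+€37 billion

Government spending €31 billion: only the composition of liabilities changes → 0.
OMO purchase (from banks) €22.5 billion: an ECB asset is acquired → +€22.5B.
FX purchase €14.5 billion: an ECB asset is acquired → +€14.5B.
Net: 0 + 22.5 + 14.5 = +€37 billion.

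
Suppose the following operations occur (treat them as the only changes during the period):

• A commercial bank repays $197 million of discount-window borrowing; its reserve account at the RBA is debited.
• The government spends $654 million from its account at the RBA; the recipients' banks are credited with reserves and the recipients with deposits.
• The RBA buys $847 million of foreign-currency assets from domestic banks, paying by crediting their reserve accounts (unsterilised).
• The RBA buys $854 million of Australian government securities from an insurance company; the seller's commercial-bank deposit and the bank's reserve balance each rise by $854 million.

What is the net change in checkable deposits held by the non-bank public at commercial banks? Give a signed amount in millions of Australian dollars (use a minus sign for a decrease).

+$1508 million

Discount-window repayment $197 million: the counterparty is a bank, so public deposits are unchanged → 0.
Government spending $654 million: non-bank counterparties' bank balances rise → +$654M.
FX purchase $847 million: the counterparty is a bank, so public deposits are unchanged → 0.
Asset purchase (from non-banks) $854 million: non-bank counterparties' bank balances rise → +$854M.
Net: 0 + 654 + 0 + 854 = +$1508 million.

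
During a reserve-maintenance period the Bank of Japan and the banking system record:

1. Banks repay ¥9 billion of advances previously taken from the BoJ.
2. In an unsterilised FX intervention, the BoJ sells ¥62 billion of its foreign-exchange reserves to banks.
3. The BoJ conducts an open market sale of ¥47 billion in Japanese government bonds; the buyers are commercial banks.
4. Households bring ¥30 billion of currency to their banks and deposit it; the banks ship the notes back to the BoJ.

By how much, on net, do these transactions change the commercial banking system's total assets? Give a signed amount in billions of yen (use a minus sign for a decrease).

Discount-window repayment ¥9 billion: bank balance sheets shrink → −¥9B.
FX sale ¥62 billion: just an asset swap on bank balance sheets → 0.
OMO sale (to banks) ¥47 billion: just an asset swap on bank balance sheets → 0.
Currency deposit ¥30 billion: bank balance sheets expand → +¥30B.
Net: −9 + 0 + 0 + 30 = +¥21 billion.

+¥21 billion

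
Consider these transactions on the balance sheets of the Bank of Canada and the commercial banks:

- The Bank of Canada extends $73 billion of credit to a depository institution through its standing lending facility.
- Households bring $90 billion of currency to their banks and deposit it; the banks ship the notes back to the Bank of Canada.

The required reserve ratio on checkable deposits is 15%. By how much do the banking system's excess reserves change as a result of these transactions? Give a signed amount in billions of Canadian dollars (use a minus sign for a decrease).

+$149.5 billion

Discount-window loan $73 billion: reserves +$73B, deposits 0.
Currency deposit $90 billion: reserves +$90B, deposits +$90B.
Totals: Δreserves = +$163B, Δdeposits = +$90B.
Δrequired reserves = 15% × +$90B = +$13.5B.
Δexcess reserves = Δreserves − Δrequired = +$163B − (+$13.5B) = +$149.5 billion.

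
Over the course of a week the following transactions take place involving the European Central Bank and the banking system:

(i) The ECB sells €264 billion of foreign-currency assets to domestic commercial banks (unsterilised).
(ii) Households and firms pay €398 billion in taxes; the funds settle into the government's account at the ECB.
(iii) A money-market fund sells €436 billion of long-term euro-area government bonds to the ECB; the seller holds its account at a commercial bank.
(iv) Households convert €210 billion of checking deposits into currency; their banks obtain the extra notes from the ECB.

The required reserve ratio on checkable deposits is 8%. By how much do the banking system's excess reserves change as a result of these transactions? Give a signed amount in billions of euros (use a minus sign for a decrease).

-€422.24 billion

FX sale €264 billion: reserves −€264B, deposits 0.
Government account inflow €398 billion: reserves −€398B, deposits −€398B.
Asset purchase (from non-banks) €436 billion: reserves +€436B, deposits +€436B.
Currency withdrawal €210 billion: reserves −€210B, deposits −€210B.
Totals: Δreserves = −€436B, Δdeposits = −€172B.
Δrequired reserves = 8% × −€172B = −€13.76B.
Δexcess reserves = Δreserves − Δrequired = −€436B − (−€13.76B) = -€422.24 billion.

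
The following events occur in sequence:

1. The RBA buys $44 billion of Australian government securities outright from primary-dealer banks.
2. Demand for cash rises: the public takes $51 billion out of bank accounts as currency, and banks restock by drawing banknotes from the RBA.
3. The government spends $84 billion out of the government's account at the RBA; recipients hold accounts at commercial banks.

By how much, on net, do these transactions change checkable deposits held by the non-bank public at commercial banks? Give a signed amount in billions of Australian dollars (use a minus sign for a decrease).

OMO purchase (from banks) $44 billion: the counterparty is a bank, so public deposits are unchanged → 0.
Currency withdrawal $51 billion: non-bank counterparties' bank balances fall → −$51B.
Government spending $84 billion: non-bank counterparties' bank balances rise → +$84B.
Net: 0 − 51 + 84 = +$33 billion.

+$33 billion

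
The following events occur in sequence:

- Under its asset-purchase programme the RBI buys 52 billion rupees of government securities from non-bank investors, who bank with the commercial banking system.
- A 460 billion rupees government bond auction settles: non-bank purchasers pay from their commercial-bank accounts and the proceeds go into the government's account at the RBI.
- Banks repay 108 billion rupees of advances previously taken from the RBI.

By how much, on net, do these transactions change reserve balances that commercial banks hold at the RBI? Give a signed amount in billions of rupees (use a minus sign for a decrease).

-516 billion

Asset purchase (from non-banks) 52 billion rupees: the RBI pays by crediting reserve accounts → +52B.
Government account inflow 460 billion rupees: funds move from bank reserves into the government account → −460B.
Discount-window repayment 108 billion rupees: repayment is debited from reserves → −108B.
Net: 52 − 460 − 108 = -516 billion.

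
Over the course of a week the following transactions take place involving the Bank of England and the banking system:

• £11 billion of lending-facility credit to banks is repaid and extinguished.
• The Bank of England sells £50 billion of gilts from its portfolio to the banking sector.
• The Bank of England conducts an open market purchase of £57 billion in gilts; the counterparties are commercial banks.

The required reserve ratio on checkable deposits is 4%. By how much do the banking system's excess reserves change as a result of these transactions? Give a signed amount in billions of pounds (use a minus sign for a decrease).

Discount-window repayment £11 billion: reserves −£11B, deposits 0.
OMO sale (to banks) £50 billion: reserves −£50B, deposits 0.
OMO purchase (from banks) £57 billion: reserves +£57B, deposits 0.
Totals: Δreserves = −£4B, Δdeposits = 0.
Δrequired reserves = 4% × 0 = 0.
Δexcess reserves = Δreserves − Δrequired = −£4B − (0) = -£4 billion.

-£4 billion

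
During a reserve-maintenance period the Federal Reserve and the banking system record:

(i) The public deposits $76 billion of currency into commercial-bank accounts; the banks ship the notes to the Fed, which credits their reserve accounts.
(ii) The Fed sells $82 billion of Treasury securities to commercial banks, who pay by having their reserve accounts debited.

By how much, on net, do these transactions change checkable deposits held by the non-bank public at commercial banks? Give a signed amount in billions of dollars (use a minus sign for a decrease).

+$76 billion

Fed balance sheet:
  Assets:      Securities −$82B
  Liabilities: Bank reserves −$6B, Currency in circulation −$76B
Commercial banking system:
  Assets:      Reserves at CB −$6B, Securities +$82B
  Liabilities: Checkable deposits +$76B
So the change in checkable deposits held by the non-bank public at commercial banks is +$76 billion.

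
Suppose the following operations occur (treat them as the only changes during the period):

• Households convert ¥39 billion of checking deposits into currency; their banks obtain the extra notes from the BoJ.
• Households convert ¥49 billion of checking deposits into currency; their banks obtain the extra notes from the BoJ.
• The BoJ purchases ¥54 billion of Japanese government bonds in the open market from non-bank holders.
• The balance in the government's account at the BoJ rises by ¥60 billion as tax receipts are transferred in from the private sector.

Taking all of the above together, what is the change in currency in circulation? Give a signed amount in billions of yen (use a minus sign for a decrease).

BoJ balance sheet:
  Assets:      Securities +¥54B
  Liabilities: Bank reserves −¥94B, Currency in circulation +¥88B, Government deposits +¥60B
So the change in currency in circulation is +¥88 billion.

+¥88 billion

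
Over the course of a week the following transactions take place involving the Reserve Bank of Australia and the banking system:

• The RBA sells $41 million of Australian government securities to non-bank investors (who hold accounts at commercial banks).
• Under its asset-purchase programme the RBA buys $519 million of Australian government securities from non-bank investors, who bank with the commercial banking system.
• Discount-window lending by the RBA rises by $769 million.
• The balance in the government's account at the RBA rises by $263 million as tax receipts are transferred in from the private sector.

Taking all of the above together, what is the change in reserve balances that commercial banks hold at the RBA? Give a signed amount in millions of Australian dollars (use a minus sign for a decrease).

Asset sale (to non-banks) $41 million: the non-bank buyers' banks settle from reserves → −$41M.
Asset purchase (from non-banks) $519 million: the RBA pays by crediting reserve accounts → +$519M.
Discount-window loan $769 million: the loan is credited to the bank's reserve account → +$769M.
Government account inflow $263 million: funds move from bank reserves into the government account → −$263M.
Net: −41 + 519 + 769 − 263 = +$984 million.

+$984 million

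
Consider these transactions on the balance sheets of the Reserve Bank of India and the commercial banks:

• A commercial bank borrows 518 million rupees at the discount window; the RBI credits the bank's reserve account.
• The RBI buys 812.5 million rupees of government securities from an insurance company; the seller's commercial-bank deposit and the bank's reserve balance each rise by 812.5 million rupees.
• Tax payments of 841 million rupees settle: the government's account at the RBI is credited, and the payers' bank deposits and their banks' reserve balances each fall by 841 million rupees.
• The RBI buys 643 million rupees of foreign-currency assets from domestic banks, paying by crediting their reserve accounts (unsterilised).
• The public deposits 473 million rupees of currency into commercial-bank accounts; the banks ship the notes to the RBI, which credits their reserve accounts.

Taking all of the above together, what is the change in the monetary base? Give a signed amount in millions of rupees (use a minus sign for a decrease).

Discount-window loan 518 million rupees: RBI balance sheet expands → +518M.
Asset purchase (from non-banks) 812.5 million rupees: RBI balance sheet expands → +812.5M.
Government account inflow 841 million rupees: reserves shift to a non-base liability → −841M.
FX purchase 643 million rupees: RBI balance sheet expands → +643M.
Currency deposit 473 million rupees: just a shift between currency and reserves — both are base money → 0.
Net: 518 + 812.5 − 841 + 643 + 0 = +1132.5 million.

+1132.5 million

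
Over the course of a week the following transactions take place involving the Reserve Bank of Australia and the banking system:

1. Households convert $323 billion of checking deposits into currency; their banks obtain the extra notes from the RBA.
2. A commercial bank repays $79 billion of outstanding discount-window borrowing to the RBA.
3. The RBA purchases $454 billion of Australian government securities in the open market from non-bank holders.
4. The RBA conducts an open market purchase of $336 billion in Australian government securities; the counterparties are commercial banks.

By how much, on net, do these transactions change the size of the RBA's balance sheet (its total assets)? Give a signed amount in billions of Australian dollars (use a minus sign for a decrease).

RBA balance sheet:
  Assets:      Securities +$790B, Loans to banks −$79B
  Liabilities: Bank reserves +$388B, Currency in circulation +$323B
Change in total RBA assets = +$711 billion.

+$711 billion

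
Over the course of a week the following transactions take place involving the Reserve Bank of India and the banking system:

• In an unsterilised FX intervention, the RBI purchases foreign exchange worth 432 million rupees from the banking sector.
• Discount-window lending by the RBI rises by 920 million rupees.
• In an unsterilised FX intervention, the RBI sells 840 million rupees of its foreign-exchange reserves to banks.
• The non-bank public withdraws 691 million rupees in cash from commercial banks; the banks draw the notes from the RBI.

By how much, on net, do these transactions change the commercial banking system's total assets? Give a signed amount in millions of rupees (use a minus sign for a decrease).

RBI balance sheet:
  Assets:      Loans to banks +920M, Foreign assets −408M
  Liabilities: Bank reserves −179M, Currency in circulation +691M
Commercial banking system:
  Assets:      Reserves at CB −179M, Foreign assets +408M
  Liabilities: Checkable deposits −691M, Borrowings from CB +920M
Change in total bank assets = +229 million.

+229 million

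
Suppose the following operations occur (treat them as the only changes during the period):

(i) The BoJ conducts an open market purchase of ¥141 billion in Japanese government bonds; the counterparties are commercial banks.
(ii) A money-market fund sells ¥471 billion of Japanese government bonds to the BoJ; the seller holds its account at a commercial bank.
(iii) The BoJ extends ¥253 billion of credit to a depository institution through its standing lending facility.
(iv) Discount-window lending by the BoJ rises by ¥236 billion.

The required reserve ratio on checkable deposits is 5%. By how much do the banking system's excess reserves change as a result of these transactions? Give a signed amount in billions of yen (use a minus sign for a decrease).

+¥1077.45 billion

OMO purchase (from banks) ¥141 billion: reserves +¥141B, deposits 0.
Asset purchase (from non-banks) ¥471 billion: reserves +¥471B, deposits +¥471B.
Discount-window loan ¥253 billion: reserves +¥253B, deposits 0.
Discount-window loan ¥236 billion: reserves +¥236B, deposits 0.
Totals: Δreserves = +¥1101B, Δdeposits = +¥471B.
Δrequired reserves = 5% × +¥471B = +¥23.55B.
Δexcess reserves = Δreserves − Δrequired = +¥1101B − (+¥23.55B) = +¥1077.45 billion.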